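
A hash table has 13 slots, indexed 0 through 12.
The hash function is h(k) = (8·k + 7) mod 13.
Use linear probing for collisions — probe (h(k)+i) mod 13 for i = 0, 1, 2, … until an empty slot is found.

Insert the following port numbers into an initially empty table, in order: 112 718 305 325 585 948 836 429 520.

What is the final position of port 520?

Insert 112: h=6, slot 6 empty => index 6.
Insert 718: h=5, slot 5 empty => index 5.
Insert 305: h=3, slot 3 empty => index 3.
Insert 325: h=7, slot 7 empty => index 7.
Insert 585: h=7, slot 7 occupied => index 8.
Insert 948: h=12, slot 12 empty => index 12.
Insert 836: h=0, slot 0 empty => index 0.
Insert 429: h=7, slots 7,8 occupied => index 9.
Insert 520: h=7, slots 7,8,9 occupied => index 10.
Table: [836, —, —, 305, —, 718, 112, 325, 585, 429, 520, —, 948]

10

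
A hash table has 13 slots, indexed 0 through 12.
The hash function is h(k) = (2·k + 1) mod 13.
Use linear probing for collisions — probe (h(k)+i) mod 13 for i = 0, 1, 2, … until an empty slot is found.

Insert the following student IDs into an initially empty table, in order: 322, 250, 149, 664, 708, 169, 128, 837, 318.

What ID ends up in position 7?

Insert 322: h=8, slot 8 empty → index 8.
Insert 250: h=7, slot 7 empty → index 7.
Insert 149: h=0, slot 0 empty → index 0.
Insert 664: h=3, slot 3 empty → index 3.
Insert 708: h=0, slot 0 occupied → index 1.
Insert 169: h=1, slot 1 occupied → index 2.
Insert 128: h=10, slot 10 empty → index 10.
Insert 837: h=11, slot 11 empty → index 11.
Insert 318: h=0, slots 0,1,2,3 occupied → index 4.
Table: [149, 708, 169, 664, 318, _, _, 250, 322, _, 128, 837, _]

250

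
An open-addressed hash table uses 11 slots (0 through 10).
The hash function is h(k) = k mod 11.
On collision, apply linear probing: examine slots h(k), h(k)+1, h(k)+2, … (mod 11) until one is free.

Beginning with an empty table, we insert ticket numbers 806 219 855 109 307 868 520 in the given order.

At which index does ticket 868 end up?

2

806 hashes to 3; slot 3 is free -> place at 3.
219 hashes to 10; slot 10 is free -> place at 10.
855 hashes to 8; slot 8 is free -> place at 8.
109 hashes to 10; 10 taken -> place at 0.
307 hashes to 10; 10,0 taken -> place at 1.
868 hashes to 10; 10,0,1 taken -> place at 2.
520 hashes to 3; 3 taken -> place at 4.
Table: [109, 307, 868, 806, 520, —, —, —, 855, —, 219]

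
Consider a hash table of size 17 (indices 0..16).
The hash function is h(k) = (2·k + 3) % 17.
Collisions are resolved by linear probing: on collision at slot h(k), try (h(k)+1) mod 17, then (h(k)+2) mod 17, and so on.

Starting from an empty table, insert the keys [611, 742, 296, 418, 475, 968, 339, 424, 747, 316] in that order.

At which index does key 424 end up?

5

611 hashes to 1; slot 1 is free -> place at 1.
742 hashes to 8; slot 8 is free -> place at 8.
296 hashes to 0; slot 0 is free -> place at 0.
418 hashes to 6; slot 6 is free -> place at 6.
475 hashes to 1; 1 taken -> place at 2.
968 hashes to 1; 1,2 taken -> place at 3.
339 hashes to 1; 1,2,3 taken -> place at 4.
424 hashes to 1; 1,2,3,4 taken -> place at 5.
747 hashes to 1; 1,2,3,4,5,6 taken -> place at 7.
316 hashes to 6; 6,7,8 taken -> place at 9.
Table: [296, 611, 475, 968, 339, 424, 418, 747, 742, 316, —, —, —, —, —, —, —]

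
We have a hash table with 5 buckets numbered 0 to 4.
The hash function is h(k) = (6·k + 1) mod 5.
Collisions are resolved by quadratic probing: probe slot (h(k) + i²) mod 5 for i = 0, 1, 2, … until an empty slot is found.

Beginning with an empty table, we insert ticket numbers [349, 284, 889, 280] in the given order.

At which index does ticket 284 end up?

Insert 349: h=0, slot 0 empty → index 0.
Insert 284: h=0, slot 0 occupied → index 1.
Insert 889: h=0, slots 0,1 occupied → index 4.
Insert 280: h=1, slot 1 occupied → index 2.
Table: [349, 284, 280, ., 889]

1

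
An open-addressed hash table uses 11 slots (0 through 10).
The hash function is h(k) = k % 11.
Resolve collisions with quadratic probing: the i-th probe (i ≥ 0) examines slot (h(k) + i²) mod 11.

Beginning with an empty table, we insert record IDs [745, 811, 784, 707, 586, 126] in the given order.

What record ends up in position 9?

811

745: h=8 => slot 8
811: h=8, probe 8,9 => slot 9
784: h=3 => slot 3
707: h=3, probe 3,4 => slot 4
586: h=3, probe 3,4,7 => slot 7
126: h=5 => slot 5
Table: [_, _, _, 784, 707, 126, _, 586, 745, 811, _]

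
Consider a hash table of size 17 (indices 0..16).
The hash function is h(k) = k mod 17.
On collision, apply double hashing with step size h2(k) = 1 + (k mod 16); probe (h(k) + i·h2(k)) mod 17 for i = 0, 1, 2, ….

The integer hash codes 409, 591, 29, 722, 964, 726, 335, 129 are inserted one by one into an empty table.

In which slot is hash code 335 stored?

11

Insert 409: h=1, slot 1 empty -> index 1.
Insert 591: h=13, slot 13 empty -> index 13.
Insert 29: h=12, slot 12 empty -> index 12.
Insert 722: h=8, slot 8 empty -> index 8.
Insert 964: h=12, h2=5, slot 12 occupied -> index 0.
Insert 726: h=12, h2=7, slot 12 occupied -> index 2.
Insert 335: h=12, h2=16, slot 12 occupied -> index 11.
Insert 129: h=10, slot 10 empty -> index 10.
Table: [964, 409, 726, ., ., ., ., ., 722, ., 129, 335, 29, 591, ., ., .]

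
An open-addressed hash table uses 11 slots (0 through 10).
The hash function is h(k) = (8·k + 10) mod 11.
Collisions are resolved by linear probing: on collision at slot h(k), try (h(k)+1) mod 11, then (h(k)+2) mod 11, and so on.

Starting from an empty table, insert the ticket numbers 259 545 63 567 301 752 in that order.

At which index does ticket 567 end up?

Insert 259: h=3, slot 3 empty -> index 3.
Insert 545: h=3, slot 3 occupied -> index 4.
Insert 63: h=8, slot 8 empty -> index 8.
Insert 567: h=3, slots 3,4 occupied -> index 5.
Insert 301: h=9, slot 9 empty -> index 9.
Insert 752: h=9, slot 9 occupied -> index 10.
Table: [., ., ., 259, 545, 567, ., ., 63, 301, 752]

5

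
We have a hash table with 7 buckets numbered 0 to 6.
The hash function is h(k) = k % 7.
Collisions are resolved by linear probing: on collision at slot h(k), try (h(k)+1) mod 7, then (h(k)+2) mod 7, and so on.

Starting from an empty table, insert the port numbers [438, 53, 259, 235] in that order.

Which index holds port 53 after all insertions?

438: h=4 => slot 4
53: h=4, probe 4,5 => slot 5
259: h=0 => slot 0
235: h=4, probe 4,5,6 => slot 6
Table: [259, -, -, -, 438, 53, 235]

5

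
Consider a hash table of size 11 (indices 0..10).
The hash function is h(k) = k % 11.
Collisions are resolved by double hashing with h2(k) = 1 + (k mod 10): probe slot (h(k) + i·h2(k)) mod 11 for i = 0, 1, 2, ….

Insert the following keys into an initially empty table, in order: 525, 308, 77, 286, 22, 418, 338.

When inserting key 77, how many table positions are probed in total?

3

525 hashes to 8; slot 8 is free → place at 8.
308 hashes to 0; slot 0 is free → place at 0.
77 hashes to 0, h2=8; 0,8 taken → place at 5.
286 hashes to 0, h2=7; 0 taken → place at 7.
22 hashes to 0, h2=3; 0 taken → place at 3.
418 hashes to 0, h2=9; 0 taken → place at 9.
338 hashes to 8, h2=9; 8 taken → place at 6.
Table: [308, _, _, 22, _, 77, 338, 286, 525, 418, _]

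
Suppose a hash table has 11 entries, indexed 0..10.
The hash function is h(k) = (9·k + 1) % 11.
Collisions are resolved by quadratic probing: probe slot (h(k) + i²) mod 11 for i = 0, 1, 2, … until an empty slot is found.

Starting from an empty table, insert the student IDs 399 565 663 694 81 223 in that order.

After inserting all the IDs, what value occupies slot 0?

223

399 hashes to 6; slot 6 is free → place at 6.
565 hashes to 4; slot 4 is free → place at 4.
663 hashes to 6; 6 taken → place at 7.
694 hashes to 10; slot 10 is free → place at 10.
81 hashes to 4; 4 taken → place at 5.
223 hashes to 6; 6,7,10,4 taken → place at 0.
Table: [223, —, —, —, 565, 81, 399, 663, —, —, 694]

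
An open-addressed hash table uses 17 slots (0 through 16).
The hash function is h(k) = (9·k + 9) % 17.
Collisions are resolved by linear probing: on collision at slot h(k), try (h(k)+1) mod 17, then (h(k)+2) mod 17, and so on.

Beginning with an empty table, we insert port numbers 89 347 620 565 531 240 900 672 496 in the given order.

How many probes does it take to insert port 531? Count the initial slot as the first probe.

4

Insert 89: h=11, slot 11 empty => index 11.
Insert 347: h=4, slot 4 empty => index 4.
Insert 620: h=13, slot 13 empty => index 13.
Insert 565: h=11, slot 11 occupied => index 12.
Insert 531: h=11, slots 11,12,13 occupied => index 14.
Insert 240: h=10, slot 10 empty => index 10.
Insert 900: h=0, slot 0 empty => index 0.
Insert 672: h=5, slot 5 empty => index 5.
Insert 496: h=2, slot 2 empty => index 2.
Table: [900, ∅, 496, ∅, 347, 672, ∅, ∅, ∅, ∅, 240, 89, 565, 620, 531, ∅, ∅]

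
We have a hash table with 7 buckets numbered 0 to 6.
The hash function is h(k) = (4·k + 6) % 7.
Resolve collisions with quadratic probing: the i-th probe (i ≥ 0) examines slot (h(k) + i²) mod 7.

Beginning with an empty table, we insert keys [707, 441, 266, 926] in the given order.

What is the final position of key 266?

707: h=6 → slot 6
441: h=6, probe 6,0 → slot 0
266: h=6, probe 6,0,3 → slot 3
926: h=0, probe 0,1 → slot 1
Table: [441, 926, -, 266, -, -, 707]

3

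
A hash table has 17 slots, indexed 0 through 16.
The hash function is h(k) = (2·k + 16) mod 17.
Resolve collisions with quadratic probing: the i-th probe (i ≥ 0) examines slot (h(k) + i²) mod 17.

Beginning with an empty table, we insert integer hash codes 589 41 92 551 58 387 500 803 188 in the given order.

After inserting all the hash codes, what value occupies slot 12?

Insert 589: h=4, slot 4 empty → index 4.
Insert 41: h=13, slot 13 empty → index 13.
Insert 92: h=13, slot 13 occupied → index 14.
Insert 551: h=13, slots 13,14 occupied → index 0.
Insert 58: h=13, slots 13,14,0 occupied → index 5.
Insert 387: h=8, slot 8 empty → index 8.
Insert 500: h=13, slots 13,14,0,5 occupied → index 12.
Insert 803: h=7, slot 7 empty → index 7.
Insert 188: h=1, slot 1 empty → index 1.
Table: [551, 188, _, _, 589, 58, _, 803, 387, _, _, _, 500, 41, 92, _, _]

500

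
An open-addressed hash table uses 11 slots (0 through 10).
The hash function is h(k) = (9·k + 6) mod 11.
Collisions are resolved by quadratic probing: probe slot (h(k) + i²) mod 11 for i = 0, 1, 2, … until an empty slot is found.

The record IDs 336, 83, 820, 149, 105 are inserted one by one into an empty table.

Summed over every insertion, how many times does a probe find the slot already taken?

336 hashes to 5; slot 5 is free → place at 5.
83 hashes to 5; 5 taken → place at 6.
820 hashes to 5; 5,6 taken → place at 9.
149 hashes to 5; 5,6,9 taken → place at 3.
105 hashes to 5; 5,6,9,3 taken → place at 10.
Table: [∅, ∅, ∅, 149, ∅, 336, 83, ∅, ∅, 820, 105]

10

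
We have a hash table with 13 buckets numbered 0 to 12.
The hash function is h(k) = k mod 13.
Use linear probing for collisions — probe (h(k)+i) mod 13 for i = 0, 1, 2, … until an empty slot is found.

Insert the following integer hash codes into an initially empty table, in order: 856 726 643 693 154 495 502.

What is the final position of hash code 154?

0

Insert 856: h=11, slot 11 empty → index 11.
Insert 726: h=11, slot 11 occupied → index 12.
Insert 643: h=6, slot 6 empty → index 6.
Insert 693: h=4, slot 4 empty → index 4.
Insert 154: h=11, slots 11,12 occupied → index 0.
Insert 495: h=1, slot 1 empty → index 1.
Insert 502: h=8, slot 8 empty → index 8.
Table: [154, 495, _, _, 693, _, 643, _, 502, _, _, 856, 726]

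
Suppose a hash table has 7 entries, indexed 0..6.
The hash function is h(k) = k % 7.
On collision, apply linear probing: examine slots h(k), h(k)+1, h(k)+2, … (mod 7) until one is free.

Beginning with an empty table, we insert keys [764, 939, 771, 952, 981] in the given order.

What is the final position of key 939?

2

764: h=1 -> slot 1
939: h=1, probe 1,2 -> slot 2
771: h=1, probe 1,2,3 -> slot 3
952: h=0 -> slot 0
981: h=1, probe 1,2,3,4 -> slot 4
Table: [952, 764, 939, 771, 981, -, -]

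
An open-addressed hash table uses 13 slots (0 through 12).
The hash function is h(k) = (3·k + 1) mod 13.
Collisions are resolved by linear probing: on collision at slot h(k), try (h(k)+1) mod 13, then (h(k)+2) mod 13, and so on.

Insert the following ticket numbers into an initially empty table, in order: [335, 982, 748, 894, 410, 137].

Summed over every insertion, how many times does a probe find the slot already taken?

7

335 hashes to 5; slot 5 is free -> place at 5.
982 hashes to 9; slot 9 is free -> place at 9.
748 hashes to 9; 9 taken -> place at 10.
894 hashes to 5; 5 taken -> place at 6.
410 hashes to 9; 9,10 taken -> place at 11.
137 hashes to 9; 9,10,11 taken -> place at 12.
Table: [., ., ., ., ., 335, 894, ., ., 982, 748, 410, 137]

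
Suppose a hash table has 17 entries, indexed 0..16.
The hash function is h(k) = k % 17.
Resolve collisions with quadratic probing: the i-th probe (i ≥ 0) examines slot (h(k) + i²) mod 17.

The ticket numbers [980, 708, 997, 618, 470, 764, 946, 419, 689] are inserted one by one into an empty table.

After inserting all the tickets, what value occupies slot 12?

Insert 980: h=11, slot 11 empty => index 11.
Insert 708: h=11, slot 11 occupied => index 12.
Insert 997: h=11, slots 11,12 occupied => index 15.
Insert 618: h=6, slot 6 empty => index 6.
Insert 470: h=11, slots 11,12,15 occupied => index 3.
Insert 764: h=16, slot 16 empty => index 16.
Insert 946: h=11, slots 11,12,15,3 occupied => index 10.
Insert 419: h=11, slots 11,12,15,3,10 occupied => index 2.
Insert 689: h=9, slot 9 empty => index 9.
Table: [—, —, 419, 470, —, —, 618, —, —, 689, 946, 980, 708, —, —, 997, 764]

708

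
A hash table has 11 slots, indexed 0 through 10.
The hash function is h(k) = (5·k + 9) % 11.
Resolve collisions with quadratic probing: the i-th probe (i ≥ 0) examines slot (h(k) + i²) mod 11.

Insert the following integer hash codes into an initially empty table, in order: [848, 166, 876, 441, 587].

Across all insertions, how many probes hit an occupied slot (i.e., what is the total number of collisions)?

848 hashes to 3; slot 3 is free -> place at 3.
166 hashes to 3; 3 taken -> place at 4.
876 hashes to 0; slot 0 is free -> place at 0.
441 hashes to 3; 3,4 taken -> place at 7.
587 hashes to 7; 7 taken -> place at 8.
Table: [876, —, —, 848, 166, —, —, 441, 587, —, —]

4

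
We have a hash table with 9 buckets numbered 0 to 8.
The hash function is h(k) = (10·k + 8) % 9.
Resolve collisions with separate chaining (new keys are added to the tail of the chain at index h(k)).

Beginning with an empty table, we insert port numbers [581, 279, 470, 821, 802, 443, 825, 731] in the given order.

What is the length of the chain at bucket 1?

581 -> bucket 4
279 -> bucket 8
470 -> bucket 1
821 -> bucket 1 (collision)
802 -> bucket 0
443 -> bucket 1 (collision)
825 -> bucket 5
731 -> bucket 1 (collision)
Final buckets:
0: 802
1: 470 -> 821 -> 443 -> 731
2: .
3: .
4: 581
5: 825
6: .
7: .
8: 279

4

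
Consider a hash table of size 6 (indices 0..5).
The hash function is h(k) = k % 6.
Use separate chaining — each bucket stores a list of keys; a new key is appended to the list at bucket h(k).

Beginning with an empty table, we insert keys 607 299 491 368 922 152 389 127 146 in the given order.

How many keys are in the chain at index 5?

3

607 -> bucket 1
299 -> bucket 5
491 -> bucket 5 (collision)
368 -> bucket 2
922 -> bucket 4
152 -> bucket 2 (collision)
389 -> bucket 5 (collision)
127 -> bucket 1 (collision)
146 -> bucket 2 (collision)
Final buckets:
0: —
1: 607 -> 127
2: 368 -> 152 -> 146
3: —
4: 922
5: 299 -> 491 -> 389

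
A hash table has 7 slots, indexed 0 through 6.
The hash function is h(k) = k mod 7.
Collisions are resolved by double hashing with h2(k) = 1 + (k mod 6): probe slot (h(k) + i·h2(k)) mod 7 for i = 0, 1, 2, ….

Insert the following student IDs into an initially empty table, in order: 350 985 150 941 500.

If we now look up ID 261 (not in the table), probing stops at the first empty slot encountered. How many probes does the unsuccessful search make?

5

350 hashes to 0; slot 0 is free → place at 0.
985 hashes to 5; slot 5 is free → place at 5.
150 hashes to 3; slot 3 is free → place at 3.
941 hashes to 3, h2=6; 3 taken → place at 2.
500 hashes to 3, h2=3; 3 taken → place at 6.
Table: [350, _, 941, 150, _, 985, 500]
Lookup 261: h=2, h2=4, probe 2,6,3,0,4 → slot 4 empty, not found.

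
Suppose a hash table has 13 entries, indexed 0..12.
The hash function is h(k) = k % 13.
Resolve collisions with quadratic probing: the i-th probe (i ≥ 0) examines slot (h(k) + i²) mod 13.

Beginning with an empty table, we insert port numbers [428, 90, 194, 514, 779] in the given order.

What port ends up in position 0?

428 hashes to 12; slot 12 is free → place at 12.
90 hashes to 12; 12 taken → place at 0.
194 hashes to 12; 12,0 taken → place at 3.
514 hashes to 7; slot 7 is free → place at 7.
779 hashes to 12; 12,0,3 taken → place at 8.
Table: [90, _, _, 194, _, _, _, 514, 779, _, _, _, 428]

90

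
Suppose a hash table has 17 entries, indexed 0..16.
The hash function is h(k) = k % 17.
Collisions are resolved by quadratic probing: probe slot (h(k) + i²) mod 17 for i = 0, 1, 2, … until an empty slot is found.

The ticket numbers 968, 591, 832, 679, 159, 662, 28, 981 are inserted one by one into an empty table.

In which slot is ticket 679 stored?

968: h=16 → slot 16
591: h=13 → slot 13
832: h=16, probe 16,0 → slot 0
679: h=16, probe 16,0,3 → slot 3
159: h=6 → slot 6
662: h=16, probe 16,0,3,8 → slot 8
28: h=11 → slot 11
981: h=12 → slot 12
Table: [832, -, -, 679, -, -, 159, -, 662, -, -, 28, 981, 591, -, -, 968]

3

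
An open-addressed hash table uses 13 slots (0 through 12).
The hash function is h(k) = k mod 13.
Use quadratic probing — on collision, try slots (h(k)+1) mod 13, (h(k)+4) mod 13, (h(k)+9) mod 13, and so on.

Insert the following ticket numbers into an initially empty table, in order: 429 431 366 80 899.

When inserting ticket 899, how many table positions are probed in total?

4

429: h=0 -> slot 0
431: h=2 -> slot 2
366: h=2, probe 2,3 -> slot 3
80: h=2, probe 2,3,6 -> slot 6
899: h=2, probe 2,3,6,11 -> slot 11
Table: [429, _, 431, 366, _, _, 80, _, _, _, _, 899, _]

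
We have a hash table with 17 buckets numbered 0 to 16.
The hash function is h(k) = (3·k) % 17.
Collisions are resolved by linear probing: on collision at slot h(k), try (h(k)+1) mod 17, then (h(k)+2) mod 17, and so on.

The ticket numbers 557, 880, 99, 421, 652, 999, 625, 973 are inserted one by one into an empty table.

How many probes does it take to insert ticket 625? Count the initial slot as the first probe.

557: h=5 → slot 5
880: h=5, probe 5,6 → slot 6
99: h=8 → slot 8
421: h=5, probe 5,6,7 → slot 7
652: h=1 → slot 1
999: h=5, probe 5,6,7,8,9 → slot 9
625: h=5, probe 5,6,7,8,9,10 → slot 10
973: h=12 → slot 12
Table: [_, 652, _, _, _, 557, 880, 421, 99, 999, 625, _, 973, _, _, _, _]

6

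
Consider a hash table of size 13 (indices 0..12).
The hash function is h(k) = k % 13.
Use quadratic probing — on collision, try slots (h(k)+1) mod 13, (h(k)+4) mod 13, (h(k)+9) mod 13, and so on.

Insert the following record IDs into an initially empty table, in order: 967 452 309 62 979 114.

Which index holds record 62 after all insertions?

967: h=5 => slot 5
452: h=10 => slot 10
309: h=10, probe 10,11 => slot 11
62: h=10, probe 10,11,1 => slot 1
979: h=4 => slot 4
114: h=10, probe 10,11,1,6 => slot 6
Table: [-, 62, -, -, 979, 967, 114, -, -, -, 452, 309, -]

1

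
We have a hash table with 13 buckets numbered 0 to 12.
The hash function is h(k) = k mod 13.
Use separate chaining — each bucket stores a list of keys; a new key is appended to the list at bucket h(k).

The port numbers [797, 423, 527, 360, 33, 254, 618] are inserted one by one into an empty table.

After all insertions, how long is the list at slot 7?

Insert 797: h=4, bucket 4 empty -> new chain.
Insert 423: h=7, bucket 7 empty -> new chain.
Insert 527: h=7, bucket 7 nonempty -> append to chain.
Insert 360: h=9, bucket 9 empty -> new chain.
Insert 33: h=7, bucket 7 nonempty -> append to chain.
Insert 254: h=7, bucket 7 nonempty -> append to chain.
Insert 618: h=7, bucket 7 nonempty -> append to chain.
Final buckets:
0: -
1: -
2: -
3: -
4: 797
5: -
6: -
7: 423 -> 527 -> 33 -> 254 -> 618
8: -
9: 360
10: -
11: -
12: -

5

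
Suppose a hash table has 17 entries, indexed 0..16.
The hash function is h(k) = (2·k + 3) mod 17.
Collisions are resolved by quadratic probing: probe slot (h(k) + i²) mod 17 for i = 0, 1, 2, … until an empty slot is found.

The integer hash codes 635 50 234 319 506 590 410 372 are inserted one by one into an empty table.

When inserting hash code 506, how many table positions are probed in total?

3

635 hashes to 15; slot 15 is free -> place at 15.
50 hashes to 1; slot 1 is free -> place at 1.
234 hashes to 12; slot 12 is free -> place at 12.
319 hashes to 12; 12 taken -> place at 13.
506 hashes to 12; 12,13 taken -> place at 16.
590 hashes to 10; slot 10 is free -> place at 10.
410 hashes to 7; slot 7 is free -> place at 7.
372 hashes to 16; 16 taken -> place at 0.
Table: [372, 50, _, _, _, _, _, 410, _, _, 590, _, 234, 319, _, 635, 506]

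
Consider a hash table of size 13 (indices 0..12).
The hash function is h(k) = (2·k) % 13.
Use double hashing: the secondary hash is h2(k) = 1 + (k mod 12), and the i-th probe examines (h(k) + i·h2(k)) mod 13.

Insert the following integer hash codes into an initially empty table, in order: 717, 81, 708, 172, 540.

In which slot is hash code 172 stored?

Insert 717: h=4, slot 4 empty -> index 4.
Insert 81: h=6, slot 6 empty -> index 6.
Insert 708: h=12, slot 12 empty -> index 12.
Insert 172: h=6, h2=5, slot 6 occupied -> index 11.
Insert 540: h=1, slot 1 empty -> index 1.
Table: [_, 540, _, _, 717, _, 81, _, _, _, _, 172, 708]

11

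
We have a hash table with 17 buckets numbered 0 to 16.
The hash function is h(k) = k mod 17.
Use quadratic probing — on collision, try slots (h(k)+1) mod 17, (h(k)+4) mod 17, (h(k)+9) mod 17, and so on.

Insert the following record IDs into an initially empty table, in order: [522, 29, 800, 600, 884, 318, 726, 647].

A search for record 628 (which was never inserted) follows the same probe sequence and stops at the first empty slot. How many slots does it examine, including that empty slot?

3

522 hashes to 12; slot 12 is free → place at 12.
29 hashes to 12; 12 taken → place at 13.
800 hashes to 1; slot 1 is free → place at 1.
600 hashes to 5; slot 5 is free → place at 5.
884 hashes to 0; slot 0 is free → place at 0.
318 hashes to 12; 12,13 taken → place at 16.
726 hashes to 12; 12,13,16 taken → place at 4.
647 hashes to 1; 1 taken → place at 2.
Table: [884, 800, 647, —, 726, 600, —, —, —, —, —, —, 522, 29, —, —, 318]
Lookup 628: h=16, probe 16,0,3 → slot 3 empty, not found.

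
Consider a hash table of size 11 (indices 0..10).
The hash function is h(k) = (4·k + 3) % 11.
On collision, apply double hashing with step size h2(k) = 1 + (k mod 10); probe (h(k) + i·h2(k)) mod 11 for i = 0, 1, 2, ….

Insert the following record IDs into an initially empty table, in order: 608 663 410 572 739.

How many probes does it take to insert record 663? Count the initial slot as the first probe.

Insert 608: h=4, slot 4 empty => index 4.
Insert 663: h=4, h2=4, slot 4 occupied => index 8.
Insert 410: h=4, h2=1, slot 4 occupied => index 5.
Insert 572: h=3, slot 3 empty => index 3.
Insert 739: h=0, slot 0 empty => index 0.
Table: [739, -, -, 572, 608, 410, -, -, 663, -, -]

2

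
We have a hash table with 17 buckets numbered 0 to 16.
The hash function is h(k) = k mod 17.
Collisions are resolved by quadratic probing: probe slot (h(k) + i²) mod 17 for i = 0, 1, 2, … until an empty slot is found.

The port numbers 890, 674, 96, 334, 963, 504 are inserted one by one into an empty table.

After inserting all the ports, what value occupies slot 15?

890: h=6 => slot 6
674: h=11 => slot 11
96: h=11, probe 11,12 => slot 12
334: h=11, probe 11,12,15 => slot 15
963: h=11, probe 11,12,15,3 => slot 3
504: h=11, probe 11,12,15,3,10 => slot 10
Table: [-, -, -, 963, -, -, 890, -, -, -, 504, 674, 96, -, -, 334, -]

334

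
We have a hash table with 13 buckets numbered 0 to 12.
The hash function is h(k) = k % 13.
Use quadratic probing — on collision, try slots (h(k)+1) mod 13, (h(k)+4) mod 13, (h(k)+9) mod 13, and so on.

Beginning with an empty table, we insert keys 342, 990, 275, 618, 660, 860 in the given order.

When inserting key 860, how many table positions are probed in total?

342 hashes to 4; slot 4 is free -> place at 4.
990 hashes to 2; slot 2 is free -> place at 2.
275 hashes to 2; 2 taken -> place at 3.
618 hashes to 7; slot 7 is free -> place at 7.
660 hashes to 10; slot 10 is free -> place at 10.
860 hashes to 2; 2,3 taken -> place at 6.
Table: [∅, ∅, 990, 275, 342, ∅, 860, 618, ∅, ∅, 660, ∅, ∅]

3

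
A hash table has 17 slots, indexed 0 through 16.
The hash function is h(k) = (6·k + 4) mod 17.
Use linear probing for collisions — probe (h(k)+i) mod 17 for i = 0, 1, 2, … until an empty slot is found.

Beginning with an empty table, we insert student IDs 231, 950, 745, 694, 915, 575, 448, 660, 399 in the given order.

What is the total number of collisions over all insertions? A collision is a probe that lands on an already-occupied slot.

231 hashes to 13; slot 13 is free → place at 13.
950 hashes to 9; slot 9 is free → place at 9.
745 hashes to 3; slot 3 is free → place at 3.
694 hashes to 3; 3 taken → place at 4.
915 hashes to 3; 3,4 taken → place at 5.
575 hashes to 3; 3,4,5 taken → place at 6.
448 hashes to 6; 6 taken → place at 7.
660 hashes to 3; 3,4,5,6,7 taken → place at 8.
399 hashes to 1; slot 1 is free → place at 1.
Table: [_, 399, _, 745, 694, 915, 575, 448, 660, 950, _, _, _, 231, _, _, _]

12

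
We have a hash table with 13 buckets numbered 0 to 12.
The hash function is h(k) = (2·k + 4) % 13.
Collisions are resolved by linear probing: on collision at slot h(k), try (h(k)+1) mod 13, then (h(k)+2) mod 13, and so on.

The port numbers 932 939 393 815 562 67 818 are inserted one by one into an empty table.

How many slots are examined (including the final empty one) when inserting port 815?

4

932 hashes to 9; slot 9 is free -> place at 9.
939 hashes to 10; slot 10 is free -> place at 10.
393 hashes to 10; 10 taken -> place at 11.
815 hashes to 9; 9,10,11 taken -> place at 12.
562 hashes to 10; 10,11,12 taken -> place at 0.
67 hashes to 8; slot 8 is free -> place at 8.
818 hashes to 2; slot 2 is free -> place at 2.
Table: [562, -, 818, -, -, -, -, -, 67, 932, 939, 393, 815]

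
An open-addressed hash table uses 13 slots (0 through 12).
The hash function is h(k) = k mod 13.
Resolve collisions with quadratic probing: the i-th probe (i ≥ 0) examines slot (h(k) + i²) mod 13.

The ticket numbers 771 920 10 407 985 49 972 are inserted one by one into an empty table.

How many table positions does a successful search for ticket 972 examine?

5

771: h=4 -> slot 4
920: h=10 -> slot 10
10: h=10, probe 10,11 -> slot 11
407: h=4, probe 4,5 -> slot 5
985: h=10, probe 10,11,1 -> slot 1
49: h=10, probe 10,11,1,6 -> slot 6
972: h=10, probe 10,11,1,6,0 -> slot 0
Table: [972, 985, ∅, ∅, 771, 407, 49, ∅, ∅, ∅, 920, 10, ∅]
Lookup 972: h=10, probe 10,11,1,6,0 → found at 0.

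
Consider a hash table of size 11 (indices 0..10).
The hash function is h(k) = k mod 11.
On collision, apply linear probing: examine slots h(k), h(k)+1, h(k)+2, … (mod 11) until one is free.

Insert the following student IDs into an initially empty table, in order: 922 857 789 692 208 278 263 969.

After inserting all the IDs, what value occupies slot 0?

922: h=9 -> slot 9
857: h=10 -> slot 10
789: h=8 -> slot 8
692: h=10, probe 10,0 -> slot 0
208: h=10, probe 10,0,1 -> slot 1
278: h=3 -> slot 3
263: h=10, probe 10,0,1,2 -> slot 2
969: h=1, probe 1,2,3,4 -> slot 4
Table: [692, 208, 263, 278, 969, _, _, _, 789, 922, 857]

692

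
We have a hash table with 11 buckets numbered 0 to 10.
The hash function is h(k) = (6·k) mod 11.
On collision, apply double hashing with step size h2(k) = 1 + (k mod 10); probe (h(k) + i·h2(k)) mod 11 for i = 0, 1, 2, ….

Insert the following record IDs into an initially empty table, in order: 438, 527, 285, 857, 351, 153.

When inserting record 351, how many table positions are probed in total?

2

Insert 438: h=10, slot 10 empty => index 10.
Insert 527: h=5, slot 5 empty => index 5.
Insert 285: h=5, h2=6, slot 5 occupied => index 0.
Insert 857: h=5, h2=8, slot 5 occupied => index 2.
Insert 351: h=5, h2=2, slot 5 occupied => index 7.
Insert 153: h=5, h2=4, slot 5 occupied => index 9.
Table: [285, _, 857, _, _, 527, _, 351, _, 153, 438]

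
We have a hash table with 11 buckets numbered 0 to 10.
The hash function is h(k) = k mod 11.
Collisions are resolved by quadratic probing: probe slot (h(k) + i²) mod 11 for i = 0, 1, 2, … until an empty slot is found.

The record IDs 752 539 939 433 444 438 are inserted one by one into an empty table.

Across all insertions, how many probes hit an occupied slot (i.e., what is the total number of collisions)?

752: h=4 → slot 4
539: h=0 → slot 0
939: h=4, probe 4,5 → slot 5
433: h=4, probe 4,5,8 → slot 8
444: h=4, probe 4,5,8,2 → slot 2
438: h=9 → slot 9
Table: [539, _, 444, _, 752, 939, _, _, 433, 438, _]

6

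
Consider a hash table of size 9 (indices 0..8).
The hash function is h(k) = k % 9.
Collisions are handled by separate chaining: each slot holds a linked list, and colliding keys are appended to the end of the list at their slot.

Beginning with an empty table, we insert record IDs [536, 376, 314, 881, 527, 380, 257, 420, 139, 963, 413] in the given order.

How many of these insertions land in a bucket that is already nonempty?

4

536 → bucket 5
376 → bucket 7
314 → bucket 8
881 → bucket 8 (collision)
527 → bucket 5 (collision)
380 → bucket 2
257 → bucket 5 (collision)
420 → bucket 6
139 → bucket 4
963 → bucket 0
413 → bucket 8 (collision)
Final buckets:
0: 963
1: -
2: 380
3: -
4: 139
5: 536 -> 527 -> 257
6: 420
7: 376
8: 314 -> 881 -> 413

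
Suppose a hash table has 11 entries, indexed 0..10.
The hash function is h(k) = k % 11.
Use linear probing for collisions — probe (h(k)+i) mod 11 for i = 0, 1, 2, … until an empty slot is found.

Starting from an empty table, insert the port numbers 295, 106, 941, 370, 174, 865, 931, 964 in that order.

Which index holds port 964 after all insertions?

2

295 hashes to 9; slot 9 is free => place at 9.
106 hashes to 7; slot 7 is free => place at 7.
941 hashes to 6; slot 6 is free => place at 6.
370 hashes to 7; 7 taken => place at 8.
174 hashes to 9; 9 taken => place at 10.
865 hashes to 7; 7,8,9,10 taken => place at 0.
931 hashes to 7; 7,8,9,10,0 taken => place at 1.
964 hashes to 7; 7,8,9,10,0,1 taken => place at 2.
Table: [865, 931, 964, —, —, —, 941, 106, 370, 295, 174]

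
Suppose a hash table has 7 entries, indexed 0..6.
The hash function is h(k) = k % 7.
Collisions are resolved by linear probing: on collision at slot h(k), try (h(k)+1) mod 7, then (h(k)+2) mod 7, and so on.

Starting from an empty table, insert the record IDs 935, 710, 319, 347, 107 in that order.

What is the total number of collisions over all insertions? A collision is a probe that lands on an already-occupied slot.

935 hashes to 4; slot 4 is free → place at 4.
710 hashes to 3; slot 3 is free → place at 3.
319 hashes to 4; 4 taken → place at 5.
347 hashes to 4; 4,5 taken → place at 6.
107 hashes to 2; slot 2 is free → place at 2.
Table: [_, _, 107, 710, 935, 319, 347]

3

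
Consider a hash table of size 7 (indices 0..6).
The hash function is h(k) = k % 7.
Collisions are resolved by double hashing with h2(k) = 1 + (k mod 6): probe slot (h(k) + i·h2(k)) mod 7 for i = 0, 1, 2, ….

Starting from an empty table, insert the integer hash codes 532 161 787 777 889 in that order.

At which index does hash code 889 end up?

532: h=0 → slot 0
161: h=0, h2=6, probe 0,6 → slot 6
787: h=3 → slot 3
777: h=0, h2=4, probe 0,4 → slot 4
889: h=0, h2=2, probe 0,2 → slot 2
Table: [532, -, 889, 787, 777, -, 161]

2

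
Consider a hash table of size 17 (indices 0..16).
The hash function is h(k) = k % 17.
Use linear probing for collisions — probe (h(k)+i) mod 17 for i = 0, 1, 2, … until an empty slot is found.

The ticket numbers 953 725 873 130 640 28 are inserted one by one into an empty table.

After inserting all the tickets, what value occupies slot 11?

953: h=1 → slot 1
725: h=11 → slot 11
873: h=6 → slot 6
130: h=11, probe 11,12 → slot 12
640: h=11, probe 11,12,13 → slot 13
28: h=11, probe 11,12,13,14 → slot 14
Table: [_, 953, _, _, _, _, 873, _, _, _, _, 725, 130, 640, 28, _, _]

725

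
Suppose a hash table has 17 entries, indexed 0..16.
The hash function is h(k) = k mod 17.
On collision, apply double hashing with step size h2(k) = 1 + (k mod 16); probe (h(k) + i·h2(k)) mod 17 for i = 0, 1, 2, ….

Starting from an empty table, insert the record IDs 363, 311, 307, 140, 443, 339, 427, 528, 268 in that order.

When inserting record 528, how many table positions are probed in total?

Insert 363: h=6, slot 6 empty -> index 6.
Insert 311: h=5, slot 5 empty -> index 5.
Insert 307: h=1, slot 1 empty -> index 1.
Insert 140: h=4, slot 4 empty -> index 4.
Insert 443: h=1, h2=12, slot 1 occupied -> index 13.
Insert 339: h=16, slot 16 empty -> index 16.
Insert 427: h=2, slot 2 empty -> index 2.
Insert 528: h=1, h2=1, slots 1,2 occupied -> index 3.
Insert 268: h=13, h2=13, slot 13 occupied -> index 9.
Table: [-, 307, 427, 528, 140, 311, 363, -, -, 268, -, -, -, 443, -, -, 339]

3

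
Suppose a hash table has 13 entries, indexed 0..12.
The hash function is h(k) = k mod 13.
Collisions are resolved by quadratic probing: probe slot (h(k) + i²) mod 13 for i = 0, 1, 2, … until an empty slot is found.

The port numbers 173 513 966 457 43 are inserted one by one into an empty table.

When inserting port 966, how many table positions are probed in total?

2

173 hashes to 4; slot 4 is free → place at 4.
513 hashes to 6; slot 6 is free → place at 6.
966 hashes to 4; 4 taken → place at 5.
457 hashes to 2; slot 2 is free → place at 2.
43 hashes to 4; 4,5 taken → place at 8.
Table: [_, _, 457, _, 173, 966, 513, _, 43, _, _, _, _]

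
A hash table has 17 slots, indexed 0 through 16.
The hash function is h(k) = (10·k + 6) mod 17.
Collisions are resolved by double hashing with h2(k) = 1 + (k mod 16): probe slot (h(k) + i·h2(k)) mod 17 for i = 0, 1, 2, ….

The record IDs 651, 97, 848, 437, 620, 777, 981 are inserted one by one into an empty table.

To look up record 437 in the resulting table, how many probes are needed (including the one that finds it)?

2

Insert 651: h=5, slot 5 empty -> index 5.
Insert 97: h=7, slot 7 empty -> index 7.
Insert 848: h=3, slot 3 empty -> index 3.
Insert 437: h=7, h2=6, slot 7 occupied -> index 13.
Insert 620: h=1, slot 1 empty -> index 1.
Insert 777: h=7, h2=10, slot 7 occupied -> index 0.
Insert 981: h=7, h2=6, slots 7,13 occupied -> index 2.
Table: [777, 620, 981, 848, _, 651, _, 97, _, _, _, _, _, 437, _, _, _]
Lookup 437: h=7, h2=6, probe 7,13 → found at 13.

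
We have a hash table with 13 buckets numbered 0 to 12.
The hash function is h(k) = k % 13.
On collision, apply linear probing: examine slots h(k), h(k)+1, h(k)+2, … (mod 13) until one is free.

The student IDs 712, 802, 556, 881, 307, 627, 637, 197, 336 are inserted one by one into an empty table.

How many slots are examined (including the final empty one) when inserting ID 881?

3

712 hashes to 10; slot 10 is free → place at 10.
802 hashes to 9; slot 9 is free → place at 9.
556 hashes to 10; 10 taken → place at 11.
881 hashes to 10; 10,11 taken → place at 12.
307 hashes to 8; slot 8 is free → place at 8.
627 hashes to 3; slot 3 is free → place at 3.
637 hashes to 0; slot 0 is free → place at 0.
197 hashes to 2; slot 2 is free → place at 2.
336 hashes to 11; 11,12,0 taken → place at 1.
Table: [637, 336, 197, 627, —, —, —, —, 307, 802, 712, 556, 881]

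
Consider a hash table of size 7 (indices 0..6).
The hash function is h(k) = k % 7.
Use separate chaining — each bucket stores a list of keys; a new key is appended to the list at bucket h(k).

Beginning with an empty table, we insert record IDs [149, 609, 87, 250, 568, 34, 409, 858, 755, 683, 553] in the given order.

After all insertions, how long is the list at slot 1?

1

149 -> bucket 2
609 -> bucket 0
87 -> bucket 3
250 -> bucket 5
568 -> bucket 1
34 -> bucket 6
409 -> bucket 3 (collision)
858 -> bucket 4
755 -> bucket 6 (collision)
683 -> bucket 4 (collision)
553 -> bucket 0 (collision)
Final buckets:
0: 609 -> 553
1: 568
2: 149
3: 87 -> 409
4: 858 -> 683
5: 250
6: 34 -> 755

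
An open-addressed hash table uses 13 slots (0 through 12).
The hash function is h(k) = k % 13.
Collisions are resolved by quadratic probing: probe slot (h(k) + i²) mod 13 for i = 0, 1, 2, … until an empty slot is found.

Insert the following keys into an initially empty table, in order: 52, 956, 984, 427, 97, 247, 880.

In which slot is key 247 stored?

Insert 52: h=0, slot 0 empty -> index 0.
Insert 956: h=7, slot 7 empty -> index 7.
Insert 984: h=9, slot 9 empty -> index 9.
Insert 427: h=11, slot 11 empty -> index 11.
Insert 97: h=6, slot 6 empty -> index 6.
Insert 247: h=0, slot 0 occupied -> index 1.
Insert 880: h=9, slot 9 occupied -> index 10.
Table: [52, 247, ∅, ∅, ∅, ∅, 97, 956, ∅, 984, 880, 427, ∅]

1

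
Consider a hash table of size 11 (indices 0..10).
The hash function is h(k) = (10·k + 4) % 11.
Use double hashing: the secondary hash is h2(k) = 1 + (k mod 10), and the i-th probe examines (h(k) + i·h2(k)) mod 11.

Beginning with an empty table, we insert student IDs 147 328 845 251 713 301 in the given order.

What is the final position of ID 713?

10

Insert 147: h=0, slot 0 empty → index 0.
Insert 328: h=6, slot 6 empty → index 6.
Insert 845: h=6, h2=6, slot 6 occupied → index 1.
Insert 251: h=6, h2=2, slot 6 occupied → index 8.
Insert 713: h=6, h2=4, slot 6 occupied → index 10.
Insert 301: h=0, h2=2, slot 0 occupied → index 2.
Table: [147, 845, 301, -, -, -, 328, -, 251, -, 713]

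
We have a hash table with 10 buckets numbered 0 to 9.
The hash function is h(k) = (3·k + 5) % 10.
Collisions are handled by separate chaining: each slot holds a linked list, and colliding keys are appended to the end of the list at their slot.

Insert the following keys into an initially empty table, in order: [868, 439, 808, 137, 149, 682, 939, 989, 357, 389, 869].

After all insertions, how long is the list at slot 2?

868 → bucket 9
439 → bucket 2
808 → bucket 9 (collision)
137 → bucket 6
149 → bucket 2 (collision)
682 → bucket 1
939 → bucket 2 (collision)
989 → bucket 2 (collision)
357 → bucket 6 (collision)
389 → bucket 2 (collision)
869 → bucket 2 (collision)
Final buckets:
0: _
1: 682
2: 439 -> 149 -> 939 -> 989 -> 389 -> 869
3: _
4: _
5: _
6: 137 -> 357
7: _
8: _
9: 868 -> 808

6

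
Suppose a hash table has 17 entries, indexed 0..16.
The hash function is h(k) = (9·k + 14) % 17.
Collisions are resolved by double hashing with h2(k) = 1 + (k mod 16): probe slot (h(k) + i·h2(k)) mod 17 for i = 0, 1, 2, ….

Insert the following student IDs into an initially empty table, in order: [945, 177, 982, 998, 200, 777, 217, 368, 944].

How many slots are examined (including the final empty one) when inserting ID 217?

2

945: h=2 -> slot 2
177: h=9 -> slot 9
982: h=12 -> slot 12
998: h=3 -> slot 3
200: h=12, h2=9, probe 12,4 -> slot 4
777: h=3, h2=10, probe 3,13 -> slot 13
217: h=12, h2=10, probe 12,5 -> slot 5
368: h=11 -> slot 11
944: h=10 -> slot 10
Table: [., ., 945, 998, 200, 217, ., ., ., 177, 944, 368, 982, 777, ., ., .]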